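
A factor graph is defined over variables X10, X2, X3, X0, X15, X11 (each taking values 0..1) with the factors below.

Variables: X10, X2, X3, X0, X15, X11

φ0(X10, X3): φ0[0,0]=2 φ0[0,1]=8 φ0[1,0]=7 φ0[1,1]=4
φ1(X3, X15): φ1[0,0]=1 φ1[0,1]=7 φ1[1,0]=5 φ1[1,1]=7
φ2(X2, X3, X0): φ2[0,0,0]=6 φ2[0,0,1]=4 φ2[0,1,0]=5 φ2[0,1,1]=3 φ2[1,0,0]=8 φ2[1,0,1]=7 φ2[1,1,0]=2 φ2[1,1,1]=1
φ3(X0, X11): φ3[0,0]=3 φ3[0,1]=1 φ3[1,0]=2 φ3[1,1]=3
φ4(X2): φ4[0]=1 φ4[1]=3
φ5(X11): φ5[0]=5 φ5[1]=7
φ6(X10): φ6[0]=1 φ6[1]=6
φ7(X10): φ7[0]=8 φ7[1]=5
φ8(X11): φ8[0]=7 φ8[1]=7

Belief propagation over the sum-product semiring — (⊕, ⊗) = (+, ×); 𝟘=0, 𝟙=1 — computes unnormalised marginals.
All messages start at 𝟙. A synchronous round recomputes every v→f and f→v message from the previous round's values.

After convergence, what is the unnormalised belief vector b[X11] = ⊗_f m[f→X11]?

init: all messages = 𝟙 over 2 values
r1 m[φ0→X10] = [10, 11]
r1 m[φ0→X3] = [9, 12]
r1 m[φ1→X3] = [8, 12]
r1 m[φ1→X15] = [6, 14]
r1 m[φ2→X2] = [18, 18]
r1 m[φ2→X3] = [25, 11]
r1 m[φ2→X0] = [21, 15]
r1 m[φ3→X0] = [4, 5]
r1 m[φ3→X11] = [5, 4]
r1 m[φ4→X2] = [1, 3]
r1 m[φ5→X11] = [5, 7]
r1 m[φ6→X10] = [1, 6]
r1 m[φ7→X10] = [8, 5]
r1 m[φ8→X11] = [7, 7]
r1 m[X10→φ0] = [1, 1]
r1 m[X10→φ6] = [1, 1]
r1 m[X10→φ7] = [1, 1]
r1 m[X2→φ2] = [1, 1]
r1 m[X2→φ4] = [1, 1]
r1 m[X3→φ0] = [1, 1]
r1 m[X3→φ1] = [1, 1]
r1 m[X3→φ2] = [1, 1]
r1 m[X0→φ2] = [1, 1]
r1 m[X0→φ3] = [1, 1]
r1 m[X15→φ1] = [1, 1]
r1 m[X11→φ3] = [1, 1]
r1 m[X11→φ5] = [1, 1]
r1 m[X11→φ8] = [1, 1]
r2 m[φ0→X10] = [10, 11]
r2 m[φ0→X3] = [9, 12]
r2 m[φ1→X3] = [8, 12]
r2 m[φ1→X15] = [6, 14]
r2 m[φ2→X2] = [18, 18]
r2 m[φ2→X3] = [25, 11]
r2 m[φ2→X0] = [21, 15]
r2 m[φ3→X0] = [4, 5]
r2 m[φ3→X11] = [5, 4]
r2 m[φ4→X2] = [1, 3]
r2 m[φ5→X11] = [5, 7]
r2 m[φ6→X10] = [1, 6]
r2 m[φ7→X10] = [8, 5]
r2 m[φ8→X11] = [7, 7]
r2 m[X10→φ0] = [8, 30]
r2 m[X10→φ6] = [80, 55]
r2 m[X10→φ7] = [10, 66]
r2 m[X2→φ2] = [1, 3]
r2 m[X2→φ4] = [18, 18]
r2 m[X3→φ0] = [200, 132]
r2 m[X3→φ1] = [225, 132]
r2 m[X3→φ2] = [72, 144]
r2 m[X0→φ2] = [4, 5]
r2 m[X0→φ3] = [21, 15]
r2 m[X15→φ1] = [1, 1]
r2 m[X11→φ3] = [35, 49]
r2 m[X11→φ5] = [35, 28]
r2 m[X11→φ8] = [25, 28]
r3 m[φ0→X10] = [1456, 1928]
r3 m[φ0→X3] = [226, 184]
r3 m[φ1→X3] = [8, 12]
r3 m[φ1→X15] = [885, 2499]
r3 m[φ2→X2] = [8208, 6696]
r3 m[φ2→X3] = [245, 74]
r3 m[φ2→X0] = [3744, 2664]
r3 m[φ3→X0] = [154, 217]
r3 m[φ3→X11] = [93, 66]
r3 m[φ4→X2] = [1, 3]
r3 m[φ5→X11] = [5, 7]
r3 m[φ6→X10] = [1, 6]
r3 m[φ7→X10] = [8, 5]
r3 m[φ8→X11] = [7, 7]
r3 m[X10→φ0] = [8, 30]
r3 m[X10→φ6] = [80, 55]
r3 m[X10→φ7] = [10, 66]
r3 m[X2→φ2] = [1, 3]
r3 m[X2→φ4] = [18, 18]
r3 m[X3→φ0] = [200, 132]
r3 m[X3→φ1] = [225, 132]
r3 m[X3→φ2] = [72, 144]
r3 m[X0→φ2] = [4, 5]
r3 m[X0→φ3] = [21, 15]
r3 m[X15→φ1] = [1, 1]
r3 m[X11→φ3] = [35, 49]
r3 m[X11→φ5] = [35, 28]
r3 m[X11→φ8] = [25, 28]
r4 m[φ0→X10] = [1456, 1928]
r4 m[φ0→X3] = [226, 184]
r4 m[φ1→X3] = [8, 12]
r4 m[φ1→X15] = [885, 2499]
r4 m[φ2→X2] = [8208, 6696]
r4 m[φ2→X3] = [245, 74]
r4 m[φ2→X0] = [3744, 2664]
r4 m[φ3→X0] = [154, 217]
r4 m[φ3→X11] = [93, 66]
r4 m[φ4→X2] = [1, 3]
r4 m[φ5→X11] = [5, 7]
r4 m[φ6→X10] = [1, 6]
r4 m[φ7→X10] = [8, 5]
r4 m[φ8→X11] = [7, 7]
r4 m[X10→φ0] = [8, 30]
r4 m[X10→φ6] = [11648, 9640]
r4 m[X10→φ7] = [1456, 11568]
r4 m[X2→φ2] = [1, 3]
r4 m[X2→φ4] = [8208, 6696]
r4 m[X3→φ0] = [1960, 888]
r4 m[X3→φ1] = [55370, 13616]
r4 m[X3→φ2] = [1808, 2208]
r4 m[X0→φ2] = [154, 217]
r4 m[X0→φ3] = [3744, 2664]
r4 m[X15→φ1] = [1, 1]
r4 m[X11→φ3] = [35, 49]
r4 m[X11→φ5] = [651, 462]
r4 m[X11→φ8] = [465, 462]
r5 m[φ0→X10] = [11024, 17272]
r5 m[φ0→X3] = [226, 184]
r5 m[φ1→X3] = [8, 12]
r5 m[φ1→X15] = [123450, 482902]
r5 m[φ2→X2] = [6377504, 6133008]
r5 m[φ2→X3] = [10045, 2996]
r5 m[φ2→X0] = [78528, 58448]
r5 m[φ3→X0] = [154, 217]
r5 m[φ3→X11] = [16560, 11736]
r5 m[φ4→X2] = [1, 3]
r5 m[φ5→X11] = [5, 7]
r5 m[φ6→X10] = [1, 6]
r5 m[φ7→X10] = [8, 5]
r5 m[φ8→X11] = [7, 7]
r5 m[X10→φ0] = [8, 30]
r5 m[X10→φ6] = [11648, 9640]
r5 m[X10→φ7] = [1456, 11568]
r5 m[X2→φ2] = [1, 3]
r5 m[X2→φ4] = [8208, 6696]
r5 m[X3→φ0] = [1960, 888]
r5 m[X3→φ1] = [55370, 13616]
r5 m[X3→φ2] = [1808, 2208]
r5 m[X0→φ2] = [154, 217]
r5 m[X0→φ3] = [3744, 2664]
r5 m[X15→φ1] = [1, 1]
r5 m[X11→φ3] = [35, 49]
r5 m[X11→φ5] = [651, 462]
r5 m[X11→φ8] = [465, 462]
r6 m[φ0→X10] = [11024, 17272]
r6 m[φ0→X3] = [226, 184]
r6 m[φ1→X3] = [8, 12]
r6 m[φ1→X15] = [123450, 482902]
r6 m[φ2→X2] = [6377504, 6133008]
r6 m[φ2→X3] = [10045, 2996]
r6 m[φ2→X0] = [78528, 58448]
r6 m[φ3→X0] = [154, 217]
r6 m[φ3→X11] = [16560, 11736]
r6 m[φ4→X2] = [1, 3]
r6 m[φ5→X11] = [5, 7]
r6 m[φ6→X10] = [1, 6]
r6 m[φ7→X10] = [8, 5]
r6 m[φ8→X11] = [7, 7]
r6 m[X10→φ0] = [8, 30]
r6 m[X10→φ6] = [88192, 86360]
r6 m[X10→φ7] = [11024, 103632]
r6 m[X2→φ2] = [1, 3]
r6 m[X2→φ4] = [6377504, 6133008]
r6 m[X3→φ0] = [80360, 35952]
r6 m[X3→φ1] = [2270170, 551264]
r6 m[X3→φ2] = [1808, 2208]
r6 m[X0→φ2] = [154, 217]
r6 m[X0→φ3] = [78528, 58448]
r6 m[X15→φ1] = [1, 1]
r6 m[X11→φ3] = [35, 49]
r6 m[X11→φ5] = [115920, 82152]
r6 m[X11→φ8] = [82800, 82152]
r7 m[φ0→X10] = [448336, 706328]
r7 m[φ0→X3] = [226, 184]
r7 m[φ1→X3] = [8, 12]
r7 m[φ1→X15] = [5026490, 19750038]
r7 m[φ2→X2] = [6377504, 6133008]
r7 m[φ2→X3] = [10045, 2996]
r7 m[φ2→X0] = [78528, 58448]
r7 m[φ3→X0] = [154, 217]
r7 m[φ3→X11] = [352480, 253872]
r7 m[φ4→X2] = [1, 3]
r7 m[φ5→X11] = [5, 7]
r7 m[φ6→X10] = [1, 6]
r7 m[φ7→X10] = [8, 5]
r7 m[φ8→X11] = [7, 7]
r7 m[X10→φ0] = [8, 30]
r7 m[X10→φ6] = [88192, 86360]
r7 m[X10→φ7] = [11024, 103632]
r7 m[X2→φ2] = [1, 3]
r7 m[X2→φ4] = [6377504, 6133008]
r7 m[X3→φ0] = [80360, 35952]
r7 m[X3→φ1] = [2270170, 551264]
r7 m[X3→φ2] = [1808, 2208]
r7 m[X0→φ2] = [154, 217]
r7 m[X0→φ3] = [78528, 58448]
r7 m[X15→φ1] = [1, 1]
r7 m[X11→φ3] = [35, 49]
r7 m[X11→φ5] = [115920, 82152]
r7 m[X11→φ8] = [82800, 82152]
r8 m[φ0→X10] = [448336, 706328]
r8 m[φ0→X3] = [226, 184]
r8 m[φ1→X3] = [8, 12]
r8 m[φ1→X15] = [5026490, 19750038]
r8 m[φ2→X2] = [6377504, 6133008]
r8 m[φ2→X3] = [10045, 2996]
r8 m[φ2→X0] = [78528, 58448]
r8 m[φ3→X0] = [154, 217]
r8 m[φ3→X11] = [352480, 253872]
r8 m[φ4→X2] = [1, 3]
r8 m[φ5→X11] = [5, 7]
r8 m[φ6→X10] = [1, 6]
r8 m[φ7→X10] = [8, 5]
r8 m[φ8→X11] = [7, 7]
r8 m[X10→φ0] = [8, 30]
r8 m[X10→φ6] = [3586688, 3531640]
r8 m[X10→φ7] = [448336, 4237968]
r8 m[X2→φ2] = [1, 3]
r8 m[X2→φ4] = [6377504, 6133008]
r8 m[X3→φ0] = [80360, 35952]
r8 m[X3→φ1] = [2270170, 551264]
r8 m[X3→φ2] = [1808, 2208]
r8 m[X0→φ2] = [154, 217]
r8 m[X0→φ3] = [78528, 58448]
r8 m[X15→φ1] = [1, 1]
r8 m[X11→φ3] = [35, 49]
r8 m[X11→φ5] = [2467360, 1777104]
r8 m[X11→φ8] = [1762400, 1777104]
r9 m[φ0→X10] = [448336, 706328]
r9 m[φ0→X3] = [226, 184]
r9 m[φ1→X3] = [8, 12]
r9 m[φ1→X15] = [5026490, 19750038]
r9 m[φ2→X2] = [6377504, 6133008]
r9 m[φ2→X3] = [10045, 2996]
r9 m[φ2→X0] = [78528, 58448]
r9 m[φ3→X0] = [154, 217]
r9 m[φ3→X11] = [352480, 253872]
r9 m[φ4→X2] = [1, 3]
r9 m[φ5→X11] = [5, 7]
r9 m[φ6→X10] = [1, 6]
r9 m[φ7→X10] = [8, 5]
r9 m[φ8→X11] = [7, 7]
r9 m[X10→φ0] = [8, 30]
r9 m[X10→φ6] = [3586688, 3531640]
r9 m[X10→φ7] = [448336, 4237968]
r9 m[X2→φ2] = [1, 3]
r9 m[X2→φ4] = [6377504, 6133008]
r9 m[X3→φ0] = [80360, 35952]
r9 m[X3→φ1] = [2270170, 551264]
r9 m[X3→φ2] = [1808, 2208]
r9 m[X0→φ2] = [154, 217]
r9 m[X0→φ3] = [78528, 58448]
r9 m[X15→φ1] = [1, 1]
r9 m[X11→φ3] = [35, 49]
r9 m[X11→φ5] = [2467360, 1777104]
r9 m[X11→φ8] = [1762400, 1777104]
fixed point reached at round 9
b[X11] = ⊗ incoming = [12336800, 12439728]

b[X11] = [12336800, 12439728]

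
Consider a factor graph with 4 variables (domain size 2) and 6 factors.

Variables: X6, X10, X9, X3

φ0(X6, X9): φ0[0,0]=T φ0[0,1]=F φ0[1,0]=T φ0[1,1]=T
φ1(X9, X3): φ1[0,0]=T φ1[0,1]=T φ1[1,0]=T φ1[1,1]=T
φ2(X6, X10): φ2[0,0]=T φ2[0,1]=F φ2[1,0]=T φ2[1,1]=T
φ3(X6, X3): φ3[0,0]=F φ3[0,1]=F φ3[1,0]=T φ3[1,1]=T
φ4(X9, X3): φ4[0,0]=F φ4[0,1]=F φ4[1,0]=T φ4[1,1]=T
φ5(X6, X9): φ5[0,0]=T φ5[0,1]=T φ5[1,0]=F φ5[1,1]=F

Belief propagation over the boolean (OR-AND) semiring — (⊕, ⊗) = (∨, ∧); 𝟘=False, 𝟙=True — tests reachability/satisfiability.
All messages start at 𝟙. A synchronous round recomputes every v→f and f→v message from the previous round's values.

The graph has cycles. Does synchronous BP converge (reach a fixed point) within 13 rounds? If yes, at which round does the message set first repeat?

init: all messages = 𝟙 over 2 values
r1 m[φ0→X6] = [T, T]
r1 m[φ0→X9] = [T, T]
r1 m[φ1→X9] = [T, T]
r1 m[φ1→X3] = [T, T]
r1 m[φ2→X6] = [T, T]
r1 m[φ2→X10] = [T, T]
r1 m[φ3→X6] = [F, T]
r1 m[φ3→X3] = [T, T]
r1 m[φ4→X9] = [F, T]
r1 m[φ4→X3] = [T, T]
r1 m[φ5→X6] = [T, F]
r1 m[φ5→X9] = [T, T]
r1 m[X6→φ0] = [T, T]
r1 m[X6→φ2] = [T, T]
r1 m[X6→φ3] = [T, T]
r1 m[X6→φ5] = [T, T]
r1 m[X10→φ2] = [T, T]
r1 m[X9→φ0] = [T, T]
r1 m[X9→φ1] = [T, T]
r1 m[X9→φ4] = [T, T]
r1 m[X9→φ5] = [T, T]
r1 m[X3→φ1] = [T, T]
r1 m[X3→φ3] = [T, T]
r1 m[X3→φ4] = [T, T]
r2 m[φ0→X6] = [T, T]
r2 m[φ0→X9] = [T, T]
r2 m[φ1→X9] = [T, T]
r2 m[φ1→X3] = [T, T]
r2 m[φ2→X6] = [T, T]
r2 m[φ2→X10] = [T, T]
r2 m[φ3→X6] = [F, T]
r2 m[φ3→X3] = [T, T]
r2 m[φ4→X9] = [F, T]
r2 m[φ4→X3] = [T, T]
r2 m[φ5→X6] = [T, F]
r2 m[φ5→X9] = [T, T]
r2 m[X6→φ0] = [F, F]
r2 m[X6→φ2] = [F, F]
r2 m[X6→φ3] = [T, F]
r2 m[X6→φ5] = [F, T]
r2 m[X10→φ2] = [T, T]
r2 m[X9→φ0] = [F, T]
r2 m[X9→φ1] = [F, T]
r2 m[X9→φ4] = [T, T]
r2 m[X9→φ5] = [F, T]
r2 m[X3→φ1] = [T, T]
r2 m[X3→φ3] = [T, T]
r2 m[X3→φ4] = [T, T]
r3 m[φ0→X6] = [F, T]
r3 m[φ0→X9] = [F, F]
r3 m[φ1→X9] = [T, T]
r3 m[φ1→X3] = [T, T]
r3 m[φ2→X6] = [T, T]
r3 m[φ2→X10] = [F, F]
r3 m[φ3→X6] = [F, T]
r3 m[φ3→X3] = [F, F]
r3 m[φ4→X9] = [F, T]
r3 m[φ4→X3] = [T, T]
r3 m[φ5→X6] = [T, F]
r3 m[φ5→X9] = [F, F]
r3 m[X6→φ0] = [F, F]
r3 m[X6→φ2] = [F, F]
r3 m[X6→φ3] = [T, F]
r3 m[X6→φ5] = [F, T]
r3 m[X10→φ2] = [T, T]
r3 m[X9→φ0] = [F, T]
r3 m[X9→φ1] = [F, T]
r3 m[X9→φ4] = [T, T]
r3 m[X9→φ5] = [F, T]
r3 m[X3→φ1] = [T, T]
r3 m[X3→φ3] = [T, T]
r3 m[X3→φ4] = [T, T]
r4 m[φ0→X6] = [F, T]
r4 m[φ0→X9] = [F, F]
r4 m[φ1→X9] = [T, T]
r4 m[φ1→X3] = [T, T]
r4 m[φ2→X6] = [T, T]
r4 m[φ2→X10] = [F, F]
r4 m[φ3→X6] = [F, T]
r4 m[φ3→X3] = [F, F]
r4 m[φ4→X9] = [F, T]
r4 m[φ4→X3] = [T, T]
r4 m[φ5→X6] = [T, F]
r4 m[φ5→X9] = [F, F]
r4 m[X6→φ0] = [F, F]
r4 m[X6→φ2] = [F, F]
r4 m[X6→φ3] = [F, F]
r4 m[X6→φ5] = [F, T]
r4 m[X10→φ2] = [T, T]
r4 m[X9→φ0] = [F, F]
r4 m[X9→φ1] = [F, F]
r4 m[X9→φ4] = [F, F]
r4 m[X9→φ5] = [F, F]
r4 m[X3→φ1] = [F, F]
r4 m[X3→φ3] = [T, T]
r4 m[X3→φ4] = [F, F]
r5 m[φ0→X6] = [F, F]
r5 m[φ0→X9] = [F, F]
r5 m[φ1→X9] = [F, F]
r5 m[φ1→X3] = [F, F]
r5 m[φ2→X6] = [T, T]
r5 m[φ2→X10] = [F, F]
r5 m[φ3→X6] = [F, T]
r5 m[φ3→X3] = [F, F]
r5 m[φ4→X9] = [F, F]
r5 m[φ4→X3] = [F, F]
r5 m[φ5→X6] = [F, F]
r5 m[φ5→X9] = [F, F]
r5 m[X6→φ0] = [F, F]
r5 m[X6→φ2] = [F, F]
r5 m[X6→φ3] = [F, F]
r5 m[X6→φ5] = [F, T]
r5 m[X10→φ2] = [T, T]
r5 m[X9→φ0] = [F, F]
r5 m[X9→φ1] = [F, F]
r5 m[X9→φ4] = [F, F]
r5 m[X9→φ5] = [F, F]
r5 m[X3→φ1] = [F, F]
r5 m[X3→φ3] = [T, T]
r5 m[X3→φ4] = [F, F]
r6 m[φ0→X6] = [F, F]
r6 m[φ0→X9] = [F, F]
r6 m[φ1→X9] = [F, F]
r6 m[φ1→X3] = [F, F]
r6 m[φ2→X6] = [T, T]
r6 m[φ2→X10] = [F, F]
r6 m[φ3→X6] = [F, T]
r6 m[φ3→X3] = [F, F]
r6 m[φ4→X9] = [F, F]
r6 m[φ4→X3] = [F, F]
r6 m[φ5→X6] = [F, F]
r6 m[φ5→X9] = [F, F]
r6 m[X6→φ0] = [F, F]
r6 m[X6→φ2] = [F, F]
r6 m[X6→φ3] = [F, F]
r6 m[X6→φ5] = [F, F]
r6 m[X10→φ2] = [T, T]
r6 m[X9→φ0] = [F, F]
r6 m[X9→φ1] = [F, F]
r6 m[X9→φ4] = [F, F]
r6 m[X9→φ5] = [F, F]
r6 m[X3→φ1] = [F, F]
r6 m[X3→φ3] = [F, F]
r6 m[X3→φ4] = [F, F]
r7 m[φ0→X6] = [F, F]
r7 m[φ0→X9] = [F, F]
r7 m[φ1→X9] = [F, F]
r7 m[φ1→X3] = [F, F]
r7 m[φ2→X6] = [T, T]
r7 m[φ2→X10] = [F, F]
r7 m[φ3→X6] = [F, F]
r7 m[φ3→X3] = [F, F]
r7 m[φ4→X9] = [F, F]
r7 m[φ4→X3] = [F, F]
r7 m[φ5→X6] = [F, F]
r7 m[φ5→X9] = [F, F]
r7 m[X6→φ0] = [F, F]
r7 m[X6→φ2] = [F, F]
r7 m[X6→φ3] = [F, F]
r7 m[X6→φ5] = [F, F]
r7 m[X10→φ2] = [T, T]
r7 m[X9→φ0] = [F, F]
r7 m[X9→φ1] = [F, F]
r7 m[X9→φ4] = [F, F]
r7 m[X9→φ5] = [F, F]
r7 m[X3→φ1] = [F, F]
r7 m[X3→φ3] = [F, F]
r7 m[X3→φ4] = [F, F]
r8 m[φ0→X6] = [F, F]
r8 m[φ0→X9] = [F, F]
r8 m[φ1→X9] = [F, F]
r8 m[φ1→X3] = [F, F]
r8 m[φ2→X6] = [T, T]
r8 m[φ2→X10] = [F, F]
r8 m[φ3→X6] = [F, F]
r8 m[φ3→X3] = [F, F]
r8 m[φ4→X9] = [F, F]
r8 m[φ4→X3] = [F, F]
r8 m[φ5→X6] = [F, F]
r8 m[φ5→X9] = [F, F]
r8 m[X6→φ0] = [F, F]
r8 m[X6→φ2] = [F, F]
r8 m[X6→φ3] = [F, F]
r8 m[X6→φ5] = [F, F]
r8 m[X10→φ2] = [T, T]
r8 m[X9→φ0] = [F, F]
r8 m[X9→φ1] = [F, F]
r8 m[X9→φ4] = [F, F]
r8 m[X9→φ5] = [F, F]
r8 m[X3→φ1] = [F, F]
r8 m[X3→φ3] = [F, F]
r8 m[X3→φ4] = [F, F]
fixed point reached at round 8
messages reach a fixed point at round 8

CONVERGED at round 8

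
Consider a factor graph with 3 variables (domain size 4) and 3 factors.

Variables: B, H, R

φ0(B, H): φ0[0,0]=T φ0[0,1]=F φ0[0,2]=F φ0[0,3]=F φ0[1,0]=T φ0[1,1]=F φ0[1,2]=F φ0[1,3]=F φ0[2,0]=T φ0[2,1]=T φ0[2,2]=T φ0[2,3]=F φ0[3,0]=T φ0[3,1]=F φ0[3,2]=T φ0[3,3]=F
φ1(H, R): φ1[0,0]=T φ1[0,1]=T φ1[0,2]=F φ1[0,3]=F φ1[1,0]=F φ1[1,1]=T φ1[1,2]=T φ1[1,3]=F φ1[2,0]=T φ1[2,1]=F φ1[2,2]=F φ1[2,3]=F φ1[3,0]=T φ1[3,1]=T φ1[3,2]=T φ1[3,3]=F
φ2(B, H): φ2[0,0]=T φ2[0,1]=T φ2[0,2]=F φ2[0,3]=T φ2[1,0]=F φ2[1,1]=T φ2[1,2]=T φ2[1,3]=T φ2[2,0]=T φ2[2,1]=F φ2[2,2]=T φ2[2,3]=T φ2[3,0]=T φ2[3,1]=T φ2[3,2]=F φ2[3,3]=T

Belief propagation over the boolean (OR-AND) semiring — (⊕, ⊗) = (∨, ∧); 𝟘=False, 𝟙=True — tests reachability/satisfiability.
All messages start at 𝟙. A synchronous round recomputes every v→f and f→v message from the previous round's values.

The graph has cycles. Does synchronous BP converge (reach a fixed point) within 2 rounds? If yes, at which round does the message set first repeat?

init: all messages = 𝟙 over 4 values
r1 m[φ0→B] = [T, T, T, T]
r1 m[φ0→H] = [T, T, T, F]
r1 m[φ1→H] = [T, T, T, T]
r1 m[φ1→R] = [T, T, T, F]
r1 m[φ2→B] = [T, T, T, T]
r1 m[φ2→H] = [T, T, T, T]
r1 m[B→φ0] = [T, T, T, T]
r1 m[B→φ2] = [T, T, T, T]
r1 m[H→φ0] = [T, T, T, T]
r1 m[H→φ1] = [T, T, T, T]
r1 m[H→φ2] = [T, T, T, T]
r1 m[R→φ1] = [T, T, T, T]
r2 m[φ0→B] = [T, T, T, T]
r2 m[φ0→H] = [T, T, T, F]
r2 m[φ1→H] = [T, T, T, T]
r2 m[φ1→R] = [T, T, T, F]
r2 m[φ2→B] = [T, T, T, T]
r2 m[φ2→H] = [T, T, T, T]
r2 m[B→φ0] = [T, T, T, T]
r2 m[B→φ2] = [T, T, T, T]
r2 m[H→φ0] = [T, T, T, T]
r2 m[H→φ1] = [T, T, T, F]
r2 m[H→φ2] = [T, T, T, F]
r2 m[R→φ1] = [T, T, T, T]
no fixed point within 2 rounds

NOT CONVERGED within 2 rounds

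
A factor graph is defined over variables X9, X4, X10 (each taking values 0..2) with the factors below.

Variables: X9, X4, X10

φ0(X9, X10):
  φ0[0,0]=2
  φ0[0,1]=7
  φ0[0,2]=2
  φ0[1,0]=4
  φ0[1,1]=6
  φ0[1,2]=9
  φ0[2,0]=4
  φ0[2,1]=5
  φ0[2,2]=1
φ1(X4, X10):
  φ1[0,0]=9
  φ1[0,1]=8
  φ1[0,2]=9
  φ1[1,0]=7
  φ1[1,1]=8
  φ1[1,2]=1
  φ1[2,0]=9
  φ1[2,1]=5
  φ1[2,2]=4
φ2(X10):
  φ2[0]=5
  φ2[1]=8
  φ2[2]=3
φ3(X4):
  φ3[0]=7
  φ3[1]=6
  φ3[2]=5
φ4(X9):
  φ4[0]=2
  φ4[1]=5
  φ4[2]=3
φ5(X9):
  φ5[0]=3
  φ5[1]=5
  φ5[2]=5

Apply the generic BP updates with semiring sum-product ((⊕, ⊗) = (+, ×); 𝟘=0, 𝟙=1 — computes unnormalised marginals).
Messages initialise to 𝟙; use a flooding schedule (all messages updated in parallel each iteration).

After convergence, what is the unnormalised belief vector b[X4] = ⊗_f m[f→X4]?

b[X4] = [221424, 143184, 107220]

init: all messages = 𝟙 over 3 values
r1 m[φ0→X9] = [11, 19, 10]
r1 m[φ0→X10] = [10, 18, 12]
r1 m[φ1→X4] = [26, 16, 18]
r1 m[φ1→X10] = [25, 21, 14]
r1 m[φ2→X10] = [5, 8, 3]
r1 m[φ3→X4] = [7, 6, 5]
r1 m[φ4→X9] = [2, 5, 3]
r1 m[φ5→X9] = [3, 5, 5]
r1 m[X9→φ0] = [1, 1, 1]
r1 m[X9→φ4] = [1, 1, 1]
r1 m[X9→φ5] = [1, 1, 1]
r1 m[X4→φ1] = [1, 1, 1]
r1 m[X4→φ3] = [1, 1, 1]
r1 m[X10→φ0] = [1, 1, 1]
r1 m[X10→φ1] = [1, 1, 1]
r1 m[X10→φ2] = [1, 1, 1]
r2 m[φ0→X9] = [11, 19, 10]
r2 m[φ0→X10] = [10, 18, 12]
r2 m[φ1→X4] = [26, 16, 18]
r2 m[φ1→X10] = [25, 21, 14]
r2 m[φ2→X10] = [5, 8, 3]
r2 m[φ3→X4] = [7, 6, 5]
r2 m[φ4→X9] = [2, 5, 3]
r2 m[φ5→X9] = [3, 5, 5]
r2 m[X9→φ0] = [6, 25, 15]
r2 m[X9→φ4] = [33, 95, 50]
r2 m[X9→φ5] = [22, 95, 30]
r2 m[X4→φ1] = [7, 6, 5]
r2 m[X4→φ3] = [26, 16, 18]
r2 m[X10→φ0] = [125, 168, 42]
r2 m[X10→φ1] = [50, 144, 36]
r2 m[X10→φ2] = [250, 378, 168]
r3 m[φ0→X9] = [1510, 1886, 1382]
r3 m[φ0→X10] = [172, 267, 252]
r3 m[φ1→X4] = [1926, 1538, 1314]
r3 m[φ1→X10] = [150, 129, 89]
r3 m[φ2→X10] = [5, 8, 3]
r3 m[φ3→X4] = [7, 6, 5]
r3 m[φ4→X9] = [2, 5, 3]
r3 m[φ5→X9] = [3, 5, 5]
r3 m[X9→φ0] = [6, 25, 15]
r3 m[X9→φ4] = [33, 95, 50]
r3 m[X9→φ5] = [22, 95, 30]
r3 m[X4→φ1] = [7, 6, 5]
r3 m[X4→φ3] = [26, 16, 18]
r3 m[X10→φ0] = [125, 168, 42]
r3 m[X10→φ1] = [50, 144, 36]
r3 m[X10→φ2] = [250, 378, 168]
r4 m[φ0→X9] = [1510, 1886, 1382]
r4 m[φ0→X10] = [172, 267, 252]
r4 m[φ1→X4] = [1926, 1538, 1314]
r4 m[φ1→X10] = [150, 129, 89]
r4 m[φ2→X10] = [5, 8, 3]
r4 m[φ3→X4] = [7, 6, 5]
r4 m[φ4→X9] = [2, 5, 3]
r4 m[φ5→X9] = [3, 5, 5]
r4 m[X9→φ0] = [6, 25, 15]
r4 m[X9→φ4] = [4530, 9430, 6910]
r4 m[X9→φ5] = [3020, 9430, 4146]
r4 m[X4→φ1] = [7, 6, 5]
r4 m[X4→φ3] = [1926, 1538, 1314]
r4 m[X10→φ0] = [750, 1032, 267]
r4 m[X10→φ1] = [860, 2136, 756]
r4 m[X10→φ2] = [25800, 34443, 22428]
r5 m[φ0→X9] = [9258, 11595, 8427]
r5 m[φ0→X10] = [172, 267, 252]
r5 m[φ1→X4] = [31632, 23864, 21444]
r5 m[φ1→X10] = [150, 129, 89]
r5 m[φ2→X10] = [5, 8, 3]
r5 m[φ3→X4] = [7, 6, 5]
r5 m[φ4→X9] = [2, 5, 3]
r5 m[φ5→X9] = [3, 5, 5]
r5 m[X9→φ0] = [6, 25, 15]
r5 m[X9→φ4] = [4530, 9430, 6910]
r5 m[X9→φ5] = [3020, 9430, 4146]
r5 m[X4→φ1] = [7, 6, 5]
r5 m[X4→φ3] = [1926, 1538, 1314]
r5 m[X10→φ0] = [750, 1032, 267]
r5 m[X10→φ1] = [860, 2136, 756]
r5 m[X10→φ2] = [25800, 34443, 22428]
r6 m[φ0→X9] = [9258, 11595, 8427]
r6 m[φ0→X10] = [172, 267, 252]
r6 m[φ1→X4] = [31632, 23864, 21444]
r6 m[φ1→X10] = [150, 129, 89]
r6 m[φ2→X10] = [5, 8, 3]
r6 m[φ3→X4] = [7, 6, 5]
r6 m[φ4→X9] = [2, 5, 3]
r6 m[φ5→X9] = [3, 5, 5]
r6 m[X9→φ0] = [6, 25, 15]
r6 m[X9→φ4] = [27774, 57975, 42135]
r6 m[X9→φ5] = [18516, 57975, 25281]
r6 m[X4→φ1] = [7, 6, 5]
r6 m[X4→φ3] = [31632, 23864, 21444]
r6 m[X10→φ0] = [750, 1032, 267]
r6 m[X10→φ1] = [860, 2136, 756]
r6 m[X10→φ2] = [25800, 34443, 22428]
r7 m[φ0→X9] = [9258, 11595, 8427]
r7 m[φ0→X10] = [172, 267, 252]
r7 m[φ1→X4] = [31632, 23864, 21444]
r7 m[φ1→X10] = [150, 129, 89]
r7 m[φ2→X10] = [5, 8, 3]
r7 m[φ3→X4] = [7, 6, 5]
r7 m[φ4→X9] = [2, 5, 3]
r7 m[φ5→X9] = [3, 5, 5]
r7 m[X9→φ0] = [6, 25, 15]
r7 m[X9→φ4] = [27774, 57975, 42135]
r7 m[X9→φ5] = [18516, 57975, 25281]
r7 m[X4→φ1] = [7, 6, 5]
r7 m[X4→φ3] = [31632, 23864, 21444]
r7 m[X10→φ0] = [750, 1032, 267]
r7 m[X10→φ1] = [860, 2136, 756]
r7 m[X10→φ2] = [25800, 34443, 22428]
fixed point reached at round 7
b[X4] = ⊗ incoming = [221424, 143184, 107220]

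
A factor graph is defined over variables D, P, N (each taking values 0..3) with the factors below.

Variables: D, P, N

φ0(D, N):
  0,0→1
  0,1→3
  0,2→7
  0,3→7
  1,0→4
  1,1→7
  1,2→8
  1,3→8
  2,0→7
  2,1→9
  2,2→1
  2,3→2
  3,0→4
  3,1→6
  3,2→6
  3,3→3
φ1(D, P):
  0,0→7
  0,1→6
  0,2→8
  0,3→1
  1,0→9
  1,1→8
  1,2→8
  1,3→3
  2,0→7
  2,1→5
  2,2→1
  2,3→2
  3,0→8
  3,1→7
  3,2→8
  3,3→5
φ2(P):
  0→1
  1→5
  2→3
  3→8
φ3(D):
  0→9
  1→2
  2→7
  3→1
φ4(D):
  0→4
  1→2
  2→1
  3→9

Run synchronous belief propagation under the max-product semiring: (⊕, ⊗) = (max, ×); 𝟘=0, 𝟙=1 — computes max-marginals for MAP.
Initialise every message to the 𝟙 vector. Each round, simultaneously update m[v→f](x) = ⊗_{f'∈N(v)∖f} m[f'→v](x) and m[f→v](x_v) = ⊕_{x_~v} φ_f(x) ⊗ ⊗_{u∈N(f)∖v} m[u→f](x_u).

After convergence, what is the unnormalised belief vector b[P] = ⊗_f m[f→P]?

init: all messages = 𝟙 over 4 values
r1 m[φ0→D] = [7, 8, 9, 6]
r1 m[φ0→N] = [7, 9, 8, 8]
r1 m[φ1→D] = [8, 9, 7, 8]
r1 m[φ1→P] = [9, 8, 8, 5]
r1 m[φ2→P] = [1, 5, 3, 8]
r1 m[φ3→D] = [9, 2, 7, 1]
r1 m[φ4→D] = [4, 2, 1, 9]
r1 m[D→φ0] = [1, 1, 1, 1]
r1 m[D→φ1] = [1, 1, 1, 1]
r1 m[D→φ3] = [1, 1, 1, 1]
r1 m[D→φ4] = [1, 1, 1, 1]
r1 m[P→φ1] = [1, 1, 1, 1]
r1 m[P→φ2] = [1, 1, 1, 1]
r1 m[N→φ0] = [1, 1, 1, 1]
r2 m[φ0→D] = [7, 8, 9, 6]
r2 m[φ0→N] = [7, 9, 8, 8]
r2 m[φ1→D] = [8, 9, 7, 8]
r2 m[φ1→P] = [9, 8, 8, 5]
r2 m[φ2→P] = [1, 5, 3, 8]
r2 m[φ3→D] = [9, 2, 7, 1]
r2 m[φ4→D] = [4, 2, 1, 9]
r2 m[D→φ0] = [288, 36, 49, 72]
r2 m[D→φ1] = [252, 32, 63, 54]
r2 m[D→φ3] = [224, 144, 63, 432]
r2 m[D→φ4] = [504, 144, 441, 48]
r2 m[P→φ1] = [1, 5, 3, 8]
r2 m[P→φ2] = [9, 8, 8, 5]
r2 m[N→φ0] = [1, 1, 1, 1]
r3 m[φ0→D] = [7, 8, 9, 6]
r3 m[φ0→N] = [343, 864, 2016, 2016]
r3 m[φ1→D] = [30, 40, 25, 40]
r3 m[φ1→P] = [1764, 1512, 2016, 270]
r3 m[φ2→P] = [1, 5, 3, 8]
r3 m[φ3→D] = [9, 2, 7, 1]
r3 m[φ4→D] = [4, 2, 1, 9]
r3 m[D→φ0] = [288, 36, 49, 72]
r3 m[D→φ1] = [252, 32, 63, 54]
r3 m[D→φ3] = [224, 144, 63, 432]
r3 m[D→φ4] = [504, 144, 441, 48]
r3 m[P→φ1] = [1, 5, 3, 8]
r3 m[P→φ2] = [9, 8, 8, 5]
r3 m[N→φ0] = [1, 1, 1, 1]
r4 m[φ0→D] = [7, 8, 9, 6]
r4 m[φ0→N] = [343, 864, 2016, 2016]
r4 m[φ1→D] = [30, 40, 25, 40]
r4 m[φ1→P] = [1764, 1512, 2016, 270]
r4 m[φ2→P] = [1, 5, 3, 8]
r4 m[φ3→D] = [9, 2, 7, 1]
r4 m[φ4→D] = [4, 2, 1, 9]
r4 m[D→φ0] = [1080, 160, 175, 360]
r4 m[D→φ1] = [252, 32, 63, 54]
r4 m[D→φ3] = [840, 640, 225, 2160]
r4 m[D→φ4] = [1890, 640, 1575, 240]
r4 m[P→φ1] = [1, 5, 3, 8]
r4 m[P→φ2] = [1764, 1512, 2016, 270]
r4 m[N→φ0] = [1, 1, 1, 1]
r5 m[φ0→D] = [7, 8, 9, 6]
r5 m[φ0→N] = [1440, 3240, 7560, 7560]
r5 m[φ1→D] = [30, 40, 25, 40]
r5 m[φ1→P] = [1764, 1512, 2016, 270]
r5 m[φ2→P] = [1, 5, 3, 8]
r5 m[φ3→D] = [9, 2, 7, 1]
r5 m[φ4→D] = [4, 2, 1, 9]
r5 m[D→φ0] = [1080, 160, 175, 360]
r5 m[D→φ1] = [252, 32, 63, 54]
r5 m[D→φ3] = [840, 640, 225, 2160]
r5 m[D→φ4] = [1890, 640, 1575, 240]
r5 m[P→φ1] = [1, 5, 3, 8]
r5 m[P→φ2] = [1764, 1512, 2016, 270]
r5 m[N→φ0] = [1, 1, 1, 1]
r6 m[φ0→D] = [7, 8, 9, 6]
r6 m[φ0→N] = [1440, 3240, 7560, 7560]
r6 m[φ1→D] = [30, 40, 25, 40]
r6 m[φ1→P] = [1764, 1512, 2016, 270]
r6 m[φ2→P] = [1, 5, 3, 8]
r6 m[φ3→D] = [9, 2, 7, 1]
r6 m[φ4→D] = [4, 2, 1, 9]
r6 m[D→φ0] = [1080, 160, 175, 360]
r6 m[D→φ1] = [252, 32, 63, 54]
r6 m[D→φ3] = [840, 640, 225, 2160]
r6 m[D→φ4] = [1890, 640, 1575, 240]
r6 m[P→φ1] = [1, 5, 3, 8]
r6 m[P→φ2] = [1764, 1512, 2016, 270]
r6 m[N→φ0] = [1, 1, 1, 1]
fixed point reached at round 6
b[P] = ⊗ incoming = [1764, 7560, 6048, 2160]

b[P] = [1764, 7560, 6048, 2160]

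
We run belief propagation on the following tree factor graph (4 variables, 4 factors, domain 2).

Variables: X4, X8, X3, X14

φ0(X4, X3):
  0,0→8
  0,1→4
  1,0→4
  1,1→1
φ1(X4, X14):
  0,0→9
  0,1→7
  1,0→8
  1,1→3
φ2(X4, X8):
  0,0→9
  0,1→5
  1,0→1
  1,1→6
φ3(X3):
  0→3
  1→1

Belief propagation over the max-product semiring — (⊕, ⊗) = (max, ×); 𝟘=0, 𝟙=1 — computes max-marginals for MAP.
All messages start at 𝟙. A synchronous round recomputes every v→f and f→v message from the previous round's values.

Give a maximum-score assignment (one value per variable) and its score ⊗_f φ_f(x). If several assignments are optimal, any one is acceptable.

init: all messages = 𝟙 over 2 values
r1 m[φ0→X4] = [8, 4]
r1 m[φ0→X3] = [8, 4]
r1 m[φ1→X4] = [9, 8]
r1 m[φ1→X14] = [9, 7]
r1 m[φ2→X4] = [9, 6]
r1 m[φ2→X8] = [9, 6]
r1 m[φ3→X3] = [3, 1]
r1 m[X4→φ0] = [1, 1]
r1 m[X4→φ1] = [1, 1]
r1 m[X4→φ2] = [1, 1]
r1 m[X8→φ2] = [1, 1]
r1 m[X3→φ0] = [1, 1]
r1 m[X3→φ3] = [1, 1]
r1 m[X14→φ1] = [1, 1]
r2 m[φ0→X4] = [8, 4]
r2 m[φ0→X3] = [8, 4]
r2 m[φ1→X4] = [9, 8]
r2 m[φ1→X14] = [9, 7]
r2 m[φ2→X4] = [9, 6]
r2 m[φ2→X8] = [9, 6]
r2 m[φ3→X3] = [3, 1]
r2 m[X4→φ0] = [81, 48]
r2 m[X4→φ1] = [72, 24]
r2 m[X4→φ2] = [72, 32]
r2 m[X8→φ2] = [1, 1]
r2 m[X3→φ0] = [3, 1]
r2 m[X3→φ3] = [8, 4]
r2 m[X14→φ1] = [1, 1]
r3 m[φ0→X4] = [24, 12]
r3 m[φ0→X3] = [648, 324]
r3 m[φ1→X4] = [9, 8]
r3 m[φ1→X14] = [648, 504]
r3 m[φ2→X4] = [9, 6]
r3 m[φ2→X8] = [648, 360]
r3 m[φ3→X3] = [3, 1]
r3 m[X4→φ0] = [81, 48]
r3 m[X4→φ1] = [72, 24]
r3 m[X4→φ2] = [72, 32]
r3 m[X8→φ2] = [1, 1]
r3 m[X3→φ0] = [3, 1]
r3 m[X3→φ3] = [8, 4]
r3 m[X14→φ1] = [1, 1]
r4 m[φ0→X4] = [24, 12]
r4 m[φ0→X3] = [648, 324]
r4 m[φ1→X4] = [9, 8]
r4 m[φ1→X14] = [648, 504]
r4 m[φ2→X4] = [9, 6]
r4 m[φ2→X8] = [648, 360]
r4 m[φ3→X3] = [3, 1]
r4 m[X4→φ0] = [81, 48]
r4 m[X4→φ1] = [216, 72]
r4 m[X4→φ2] = [216, 96]
r4 m[X8→φ2] = [1, 1]
r4 m[X3→φ0] = [3, 1]
r4 m[X3→φ3] = [648, 324]
r4 m[X14→φ1] = [1, 1]
r5 m[φ0→X4] = [24, 12]
r5 m[φ0→X3] = [648, 324]
r5 m[φ1→X4] = [9, 8]
r5 m[φ1→X14] = [1944, 1512]
r5 m[φ2→X4] = [9, 6]
r5 m[φ2→X8] = [1944, 1080]
r5 m[φ3→X3] = [3, 1]
r5 m[X4→φ0] = [81, 48]
r5 m[X4→φ1] = [216, 72]
r5 m[X4→φ2] = [216, 96]
r5 m[X8→φ2] = [1, 1]
r5 m[X3→φ0] = [3, 1]
r5 m[X3→φ3] = [648, 324]
r5 m[X14→φ1] = [1, 1]
r6 m[φ0→X4] = [24, 12]
r6 m[φ0→X3] = [648, 324]
r6 m[φ1→X4] = [9, 8]
r6 m[φ1→X14] = [1944, 1512]
r6 m[φ2→X4] = [9, 6]
r6 m[φ2→X8] = [1944, 1080]
r6 m[φ3→X3] = [3, 1]
r6 m[X4→φ0] = [81, 48]
r6 m[X4→φ1] = [216, 72]
r6 m[X4→φ2] = [216, 96]
r6 m[X8→φ2] = [1, 1]
r6 m[X3→φ0] = [3, 1]
r6 m[X3→φ3] = [648, 324]
r6 m[X14→φ1] = [1, 1]
fixed point reached at round 6
traceback from X4: (X4=0, X8=0, X3=0, X14=0), score=1944

assignment: (X4=0, X8=0, X3=0, X14=0); score = 1944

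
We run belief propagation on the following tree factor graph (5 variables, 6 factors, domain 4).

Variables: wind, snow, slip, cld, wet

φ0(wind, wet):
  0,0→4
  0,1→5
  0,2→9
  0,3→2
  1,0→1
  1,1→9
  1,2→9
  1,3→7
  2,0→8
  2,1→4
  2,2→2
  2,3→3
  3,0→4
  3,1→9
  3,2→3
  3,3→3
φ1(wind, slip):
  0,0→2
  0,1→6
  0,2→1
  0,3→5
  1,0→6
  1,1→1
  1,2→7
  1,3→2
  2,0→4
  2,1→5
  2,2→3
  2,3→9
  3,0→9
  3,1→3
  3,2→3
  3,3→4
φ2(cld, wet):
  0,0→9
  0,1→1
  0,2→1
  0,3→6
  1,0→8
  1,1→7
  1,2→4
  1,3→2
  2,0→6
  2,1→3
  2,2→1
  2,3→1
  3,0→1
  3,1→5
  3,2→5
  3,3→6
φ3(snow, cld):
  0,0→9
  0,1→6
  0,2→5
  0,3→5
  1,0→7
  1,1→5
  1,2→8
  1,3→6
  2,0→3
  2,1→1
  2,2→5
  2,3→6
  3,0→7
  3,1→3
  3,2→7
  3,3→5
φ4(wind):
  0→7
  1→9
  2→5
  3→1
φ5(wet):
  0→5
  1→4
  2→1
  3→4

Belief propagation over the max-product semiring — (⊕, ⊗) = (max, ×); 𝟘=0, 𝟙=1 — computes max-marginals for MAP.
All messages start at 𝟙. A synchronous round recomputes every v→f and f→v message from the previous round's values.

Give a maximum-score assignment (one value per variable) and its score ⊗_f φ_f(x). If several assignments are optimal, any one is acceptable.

assignment: (wind=2, snow=0, slip=3, cld=0, wet=0); score = 145800

init: all messages = 𝟙 over 4 values
r1 m[φ0→wind] = [9, 9, 8, 9]
r1 m[φ0→wet] = [8, 9, 9, 7]
r1 m[φ1→wind] = [6, 7, 9, 9]
r1 m[φ1→slip] = [9, 6, 7, 9]
r1 m[φ2→cld] = [9, 8, 6, 6]
r1 m[φ2→wet] = [9, 7, 5, 6]
r1 m[φ3→snow] = [9, 8, 6, 7]
r1 m[φ3→cld] = [9, 6, 8, 6]
r1 m[φ4→wind] = [7, 9, 5, 1]
r1 m[φ5→wet] = [5, 4, 1, 4]
r1 m[wind→φ0] = [1, 1, 1, 1]
r1 m[wind→φ1] = [1, 1, 1, 1]
r1 m[wind→φ4] = [1, 1, 1, 1]
r1 m[snow→φ3] = [1, 1, 1, 1]
r1 m[slip→φ1] = [1, 1, 1, 1]
r1 m[cld→φ2] = [1, 1, 1, 1]
r1 m[cld→φ3] = [1, 1, 1, 1]
r1 m[wet→φ0] = [1, 1, 1, 1]
r1 m[wet→φ2] = [1, 1, 1, 1]
r1 m[wet→φ5] = [1, 1, 1, 1]
r2 m[φ0→wind] = [9, 9, 8, 9]
r2 m[φ0→wet] = [8, 9, 9, 7]
r2 m[φ1→wind] = [6, 7, 9, 9]
r2 m[φ1→slip] = [9, 6, 7, 9]
r2 m[φ2→cld] = [9, 8, 6, 6]
r2 m[φ2→wet] = [9, 7, 5, 6]
r2 m[φ3→snow] = [9, 8, 6, 7]
r2 m[φ3→cld] = [9, 6, 8, 6]
r2 m[φ4→wind] = [7, 9, 5, 1]
r2 m[φ5→wet] = [5, 4, 1, 4]
r2 m[wind→φ0] = [42, 63, 45, 9]
r2 m[wind→φ1] = [63, 81, 40, 9]
r2 m[wind→φ4] = [54, 63, 72, 81]
r2 m[snow→φ3] = [1, 1, 1, 1]
r2 m[slip→φ1] = [1, 1, 1, 1]
r2 m[cld→φ2] = [9, 6, 8, 6]
r2 m[cld→φ3] = [9, 8, 6, 6]
r2 m[wet→φ0] = [45, 28, 5, 24]
r2 m[wet→φ2] = [40, 36, 9, 28]
r2 m[wet→φ5] = [72, 63, 45, 42]
r3 m[φ0→wind] = [180, 252, 360, 252]
r3 m[φ0→wet] = [360, 567, 567, 441]
r3 m[φ1→wind] = [6, 7, 9, 9]
r3 m[φ1→slip] = [486, 378, 567, 360]
r3 m[φ2→cld] = [360, 320, 240, 180]
r3 m[φ2→wet] = [81, 42, 30, 54]
r3 m[φ3→snow] = [81, 63, 36, 63]
r3 m[φ3→cld] = [9, 6, 8, 6]
r3 m[φ4→wind] = [7, 9, 5, 1]
r3 m[φ5→wet] = [5, 4, 1, 4]
r3 m[wind→φ0] = [42, 63, 45, 9]
r3 m[wind→φ1] = [63, 81, 40, 9]
r3 m[wind→φ4] = [54, 63, 72, 81]
r3 m[snow→φ3] = [1, 1, 1, 1]
r3 m[slip→φ1] = [1, 1, 1, 1]
r3 m[cld→φ2] = [9, 6, 8, 6]
r3 m[cld→φ3] = [9, 8, 6, 6]
r3 m[wet→φ0] = [45, 28, 5, 24]
r3 m[wet→φ2] = [40, 36, 9, 28]
r3 m[wet→φ5] = [72, 63, 45, 42]
r4 m[φ0→wind] = [180, 252, 360, 252]
r4 m[φ0→wet] = [360, 567, 567, 441]
r4 m[φ1→wind] = [6, 7, 9, 9]
r4 m[φ1→slip] = [486, 378, 567, 360]
r4 m[φ2→cld] = [360, 320, 240, 180]
r4 m[φ2→wet] = [81, 42, 30, 54]
r4 m[φ3→snow] = [81, 63, 36, 63]
r4 m[φ3→cld] = [9, 6, 8, 6]
r4 m[φ4→wind] = [7, 9, 5, 1]
r4 m[φ5→wet] = [5, 4, 1, 4]
r4 m[wind→φ0] = [42, 63, 45, 9]
r4 m[wind→φ1] = [1260, 2268, 1800, 252]
r4 m[wind→φ4] = [1080, 1764, 3240, 2268]
r4 m[snow→φ3] = [1, 1, 1, 1]
r4 m[slip→φ1] = [1, 1, 1, 1]
r4 m[cld→φ2] = [9, 6, 8, 6]
r4 m[cld→φ3] = [360, 320, 240, 180]
r4 m[wet→φ0] = [405, 168, 30, 216]
r4 m[wet→φ2] = [1800, 2268, 567, 1764]
r4 m[wet→φ5] = [29160, 23814, 17010, 23814]
r5 m[φ0→wind] = [1620, 1512, 3240, 1620]
r5 m[φ0→wet] = [360, 567, 567, 441]
r5 m[φ1→wind] = [6, 7, 9, 9]
r5 m[φ1→slip] = [13608, 9000, 15876, 16200]
r5 m[φ2→cld] = [16200, 15876, 10800, 11340]
r5 m[φ2→wet] = [81, 42, 30, 54]
r5 m[φ3→snow] = [3240, 2520, 1200, 2520]
r5 m[φ3→cld] = [9, 6, 8, 6]
r5 m[φ4→wind] = [7, 9, 5, 1]
r5 m[φ5→wet] = [5, 4, 1, 4]
r5 m[wind→φ0] = [42, 63, 45, 9]
r5 m[wind→φ1] = [1260, 2268, 1800, 252]
r5 m[wind→φ4] = [1080, 1764, 3240, 2268]
r5 m[snow→φ3] = [1, 1, 1, 1]
r5 m[slip→φ1] = [1, 1, 1, 1]
r5 m[cld→φ2] = [9, 6, 8, 6]
r5 m[cld→φ3] = [360, 320, 240, 180]
r5 m[wet→φ0] = [405, 168, 30, 216]
r5 m[wet→φ2] = [1800, 2268, 567, 1764]
r5 m[wet→φ5] = [29160, 23814, 17010, 23814]
r6 m[φ0→wind] = [1620, 1512, 3240, 1620]
r6 m[φ0→wet] = [360, 567, 567, 441]
r6 m[φ1→wind] = [6, 7, 9, 9]
r6 m[φ1→slip] = [13608, 9000, 15876, 16200]
r6 m[φ2→cld] = [16200, 15876, 10800, 11340]
r6 m[φ2→wet] = [81, 42, 30, 54]
r6 m[φ3→snow] = [3240, 2520, 1200, 2520]
r6 m[φ3→cld] = [9, 6, 8, 6]
r6 m[φ4→wind] = [7, 9, 5, 1]
r6 m[φ5→wet] = [5, 4, 1, 4]
r6 m[wind→φ0] = [42, 63, 45, 9]
r6 m[wind→φ1] = [11340, 13608, 16200, 1620]
r6 m[wind→φ4] = [9720, 10584, 29160, 14580]
r6 m[snow→φ3] = [1, 1, 1, 1]
r6 m[slip→φ1] = [1, 1, 1, 1]
r6 m[cld→φ2] = [9, 6, 8, 6]
r6 m[cld→φ3] = [16200, 15876, 10800, 11340]
r6 m[wet→φ0] = [405, 168, 30, 216]
r6 m[wet→φ2] = [1800, 2268, 567, 1764]
r6 m[wet→φ5] = [29160, 23814, 17010, 23814]
r7 m[φ0→wind] = [1620, 1512, 3240, 1620]
r7 m[φ0→wet] = [360, 567, 567, 441]
r7 m[φ1→wind] = [6, 7, 9, 9]
r7 m[φ1→slip] = [81648, 81000, 95256, 145800]
r7 m[φ2→cld] = [16200, 15876, 10800, 11340]
r7 m[φ2→wet] = [81, 42, 30, 54]
r7 m[φ3→snow] = [145800, 113400, 68040, 113400]
r7 m[φ3→cld] = [9, 6, 8, 6]
r7 m[φ4→wind] = [7, 9, 5, 1]
r7 m[φ5→wet] = [5, 4, 1, 4]
r7 m[wind→φ0] = [42, 63, 45, 9]
r7 m[wind→φ1] = [11340, 13608, 16200, 1620]
r7 m[wind→φ4] = [9720, 10584, 29160, 14580]
r7 m[snow→φ3] = [1, 1, 1, 1]
r7 m[slip→φ1] = [1, 1, 1, 1]
r7 m[cld→φ2] = [9, 6, 8, 6]
r7 m[cld→φ3] = [16200, 15876, 10800, 11340]
r7 m[wet→φ0] = [405, 168, 30, 216]
r7 m[wet→φ2] = [1800, 2268, 567, 1764]
r7 m[wet→φ5] = [29160, 23814, 17010, 23814]
r8 m[φ0→wind] = [1620, 1512, 3240, 1620]
r8 m[φ0→wet] = [360, 567, 567, 441]
r8 m[φ1→wind] = [6, 7, 9, 9]
r8 m[φ1→slip] = [81648, 81000, 95256, 145800]
r8 m[φ2→cld] = [16200, 15876, 10800, 11340]
r8 m[φ2→wet] = [81, 42, 30, 54]
r8 m[φ3→snow] = [145800, 113400, 68040, 113400]
r8 m[φ3→cld] = [9, 6, 8, 6]
r8 m[φ4→wind] = [7, 9, 5, 1]
r8 m[φ5→wet] = [5, 4, 1, 4]
r8 m[wind→φ0] = [42, 63, 45, 9]
r8 m[wind→φ1] = [11340, 13608, 16200, 1620]
r8 m[wind→φ4] = [9720, 10584, 29160, 14580]
r8 m[snow→φ3] = [1, 1, 1, 1]
r8 m[slip→φ1] = [1, 1, 1, 1]
r8 m[cld→φ2] = [9, 6, 8, 6]
r8 m[cld→φ3] = [16200, 15876, 10800, 11340]
r8 m[wet→φ0] = [405, 168, 30, 216]
r8 m[wet→φ2] = [1800, 2268, 567, 1764]
r8 m[wet→φ5] = [29160, 23814, 17010, 23814]
fixed point reached at round 8
traceback from wind: (wind=2, snow=0, slip=3, cld=0, wet=0), score=145800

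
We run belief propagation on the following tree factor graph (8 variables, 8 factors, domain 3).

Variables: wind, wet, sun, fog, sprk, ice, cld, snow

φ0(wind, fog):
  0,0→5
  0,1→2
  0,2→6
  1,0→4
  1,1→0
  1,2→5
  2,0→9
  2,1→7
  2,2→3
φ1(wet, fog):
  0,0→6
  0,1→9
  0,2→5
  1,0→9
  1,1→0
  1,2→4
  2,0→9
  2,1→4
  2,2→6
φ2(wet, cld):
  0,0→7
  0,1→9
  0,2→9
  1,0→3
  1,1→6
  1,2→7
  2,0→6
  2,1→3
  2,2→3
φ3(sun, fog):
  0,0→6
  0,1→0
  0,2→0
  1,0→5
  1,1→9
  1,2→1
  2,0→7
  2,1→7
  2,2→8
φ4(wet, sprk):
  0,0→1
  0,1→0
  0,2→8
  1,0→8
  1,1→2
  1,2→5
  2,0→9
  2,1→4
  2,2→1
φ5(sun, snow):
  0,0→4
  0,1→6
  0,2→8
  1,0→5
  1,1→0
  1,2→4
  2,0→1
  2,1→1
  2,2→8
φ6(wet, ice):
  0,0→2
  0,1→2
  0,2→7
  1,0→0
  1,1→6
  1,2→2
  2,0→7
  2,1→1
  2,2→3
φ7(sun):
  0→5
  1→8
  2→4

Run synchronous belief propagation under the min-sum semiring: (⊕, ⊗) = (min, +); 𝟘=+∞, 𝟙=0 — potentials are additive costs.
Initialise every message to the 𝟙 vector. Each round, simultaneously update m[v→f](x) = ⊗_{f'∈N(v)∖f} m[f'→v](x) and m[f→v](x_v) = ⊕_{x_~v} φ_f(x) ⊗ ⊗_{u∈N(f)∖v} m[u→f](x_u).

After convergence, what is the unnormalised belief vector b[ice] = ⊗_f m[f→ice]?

b[ice] = [14, 18, 16]

init: all messages = 𝟙 over 3 values
r1 m[φ0→wind] = [2, 0, 3]
r1 m[φ0→fog] = [4, 0, 3]
r1 m[φ1→wet] = [5, 0, 4]
r1 m[φ1→fog] = [6, 0, 4]
r1 m[φ2→wet] = [7, 3, 3]
r1 m[φ2→cld] = [3, 3, 3]
r1 m[φ3→sun] = [0, 1, 7]
r1 m[φ3→fog] = [5, 0, 0]
r1 m[φ4→wet] = [0, 2, 1]
r1 m[φ4→sprk] = [1, 0, 1]
r1 m[φ5→sun] = [4, 0, 1]
r1 m[φ5→snow] = [1, 0, 4]
r1 m[φ6→wet] = [2, 0, 1]
r1 m[φ6→ice] = [0, 1, 2]
r1 m[φ7→sun] = [5, 8, 4]
r1 m[wind→φ0] = [0, 0, 0]
r1 m[wet→φ1] = [0, 0, 0]
r1 m[wet→φ2] = [0, 0, 0]
r1 m[wet→φ4] = [0, 0, 0]
r1 m[wet→φ6] = [0, 0, 0]
r1 m[sun→φ3] = [0, 0, 0]
r1 m[sun→φ5] = [0, 0, 0]
r1 m[sun→φ7] = [0, 0, 0]
r1 m[fog→φ0] = [0, 0, 0]
r1 m[fog→φ1] = [0, 0, 0]
r1 m[fog→φ3] = [0, 0, 0]
r1 m[sprk→φ4] = [0, 0, 0]
r1 m[ice→φ6] = [0, 0, 0]
r1 m[cld→φ2] = [0, 0, 0]
r1 m[snow→φ5] = [0, 0, 0]
r2 m[φ0→wind] = [2, 0, 3]
r2 m[φ0→fog] = [4, 0, 3]
r2 m[φ1→wet] = [5, 0, 4]
r2 m[φ1→fog] = [6, 0, 4]
r2 m[φ2→wet] = [7, 3, 3]
r2 m[φ2→cld] = [3, 3, 3]
r2 m[φ3→sun] = [0, 1, 7]
r2 m[φ3→fog] = [5, 0, 0]
r2 m[φ4→wet] = [0, 2, 1]
r2 m[φ4→sprk] = [1, 0, 1]
r2 m[φ5→sun] = [4, 0, 1]
r2 m[φ5→snow] = [1, 0, 4]
r2 m[φ6→wet] = [2, 0, 1]
r2 m[φ6→ice] = [0, 1, 2]
r2 m[φ7→sun] = [5, 8, 4]
r2 m[wind→φ0] = [0, 0, 0]
r2 m[wet→φ1] = [9, 5, 5]
r2 m[wet→φ2] = [7, 2, 6]
r2 m[wet→φ4] = [14, 3, 8]
r2 m[wet→φ6] = [12, 5, 8]
r2 m[sun→φ3] = [9, 8, 5]
r2 m[sun→φ5] = [5, 9, 11]
r2 m[sun→φ7] = [4, 1, 8]
r2 m[fog→φ0] = [11, 0, 4]
r2 m[fog→φ1] = [9, 0, 3]
r2 m[fog→φ3] = [10, 0, 7]
r2 m[sprk→φ4] = [0, 0, 0]
r2 m[ice→φ6] = [0, 0, 0]
r2 m[cld→φ2] = [0, 0, 0]
r2 m[snow→φ5] = [0, 0, 0]
r3 m[φ0→wind] = [2, 0, 7]
r3 m[φ0→fog] = [4, 0, 3]
r3 m[φ1→wet] = [8, 0, 4]
r3 m[φ1→fog] = [14, 5, 9]
r3 m[φ2→wet] = [7, 3, 3]
r3 m[φ2→cld] = [5, 8, 9]
r3 m[φ3→sun] = [0, 8, 7]
r3 m[φ3→fog] = [12, 9, 9]
r3 m[φ4→wet] = [0, 2, 1]
r3 m[φ4→sprk] = [11, 5, 8]
r3 m[φ5→sun] = [4, 0, 1]
r3 m[φ5→snow] = [9, 9, 13]
r3 m[φ6→wet] = [2, 0, 1]
r3 m[φ6→ice] = [5, 9, 7]
r3 m[φ7→sun] = [5, 8, 4]
r3 m[wind→φ0] = [0, 0, 0]
r3 m[wet→φ1] = [9, 5, 5]
r3 m[wet→φ2] = [7, 2, 6]
r3 m[wet→φ4] = [14, 3, 8]
r3 m[wet→φ6] = [12, 5, 8]
r3 m[sun→φ3] = [9, 8, 5]
r3 m[sun→φ5] = [5, 9, 11]
r3 m[sun→φ7] = [4, 1, 8]
r3 m[fog→φ0] = [11, 0, 4]
r3 m[fog→φ1] = [9, 0, 3]
r3 m[fog→φ3] = [10, 0, 7]
r3 m[sprk→φ4] = [0, 0, 0]
r3 m[ice→φ6] = [0, 0, 0]
r3 m[cld→φ2] = [0, 0, 0]
r3 m[snow→φ5] = [0, 0, 0]
r4 m[φ0→wind] = [2, 0, 7]
r4 m[φ0→fog] = [4, 0, 3]
r4 m[φ1→wet] = [8, 0, 4]
r4 m[φ1→fog] = [14, 5, 9]
r4 m[φ2→wet] = [7, 3, 3]
r4 m[φ2→cld] = [5, 8, 9]
r4 m[φ3→sun] = [0, 8, 7]
r4 m[φ3→fog] = [12, 9, 9]
r4 m[φ4→wet] = [0, 2, 1]
r4 m[φ4→sprk] = [11, 5, 8]
r4 m[φ5→sun] = [4, 0, 1]
r4 m[φ5→snow] = [9, 9, 13]
r4 m[φ6→wet] = [2, 0, 1]
r4 m[φ6→ice] = [5, 9, 7]
r4 m[φ7→sun] = [5, 8, 4]
r4 m[wind→φ0] = [0, 0, 0]
r4 m[wet→φ1] = [9, 5, 5]
r4 m[wet→φ2] = [10, 2, 6]
r4 m[wet→φ4] = [17, 3, 8]
r4 m[wet→φ6] = [15, 5, 8]
r4 m[sun→φ3] = [9, 8, 5]
r4 m[sun→φ5] = [5, 16, 11]
r4 m[sun→φ7] = [4, 8, 8]
r4 m[fog→φ0] = [26, 14, 18]
r4 m[fog→φ1] = [16, 9, 12]
r4 m[fog→φ3] = [18, 5, 12]
r4 m[sprk→φ4] = [0, 0, 0]
r4 m[ice→φ6] = [0, 0, 0]
r4 m[cld→φ2] = [0, 0, 0]
r4 m[snow→φ5] = [0, 0, 0]
r5 m[φ0→wind] = [16, 14, 21]
r5 m[φ0→fog] = [4, 0, 3]
r5 m[φ1→wet] = [17, 9, 13]
r5 m[φ1→fog] = [14, 5, 9]
r5 m[φ2→wet] = [7, 3, 3]
r5 m[φ2→cld] = [5, 8, 9]
r5 m[φ3→sun] = [5, 13, 12]
r5 m[φ3→fog] = [12, 9, 9]
r5 m[φ4→wet] = [0, 2, 1]
r5 m[φ4→sprk] = [11, 5, 8]
r5 m[φ5→sun] = [4, 0, 1]
r5 m[φ5→snow] = [9, 11, 13]
r5 m[φ6→wet] = [2, 0, 1]
r5 m[φ6→ice] = [5, 9, 7]
r5 m[φ7→sun] = [5, 8, 4]
r5 m[wind→φ0] = [0, 0, 0]
r5 m[wet→φ1] = [9, 5, 5]
r5 m[wet→φ2] = [10, 2, 6]
r5 m[wet→φ4] = [17, 3, 8]
r5 m[wet→φ6] = [15, 5, 8]
r5 m[sun→φ3] = [9, 8, 5]
r5 m[sun→φ5] = [5, 16, 11]
r5 m[sun→φ7] = [4, 8, 8]
r5 m[fog→φ0] = [26, 14, 18]
r5 m[fog→φ1] = [16, 9, 12]
r5 m[fog→φ3] = [18, 5, 12]
r5 m[sprk→φ4] = [0, 0, 0]
r5 m[ice→φ6] = [0, 0, 0]
r5 m[cld→φ2] = [0, 0, 0]
r5 m[snow→φ5] = [0, 0, 0]
r6 m[φ0→wind] = [16, 14, 21]
r6 m[φ0→fog] = [4, 0, 3]
r6 m[φ1→wet] = [17, 9, 13]
r6 m[φ1→fog] = [14, 5, 9]
r6 m[φ2→wet] = [7, 3, 3]
r6 m[φ2→cld] = [5, 8, 9]
r6 m[φ3→sun] = [5, 13, 12]
r6 m[φ3→fog] = [12, 9, 9]
r6 m[φ4→wet] = [0, 2, 1]
r6 m[φ4→sprk] = [11, 5, 8]
r6 m[φ5→sun] = [4, 0, 1]
r6 m[φ5→snow] = [9, 11, 13]
r6 m[φ6→wet] = [2, 0, 1]
r6 m[φ6→ice] = [5, 9, 7]
r6 m[φ7→sun] = [5, 8, 4]
r6 m[wind→φ0] = [0, 0, 0]
r6 m[wet→φ1] = [9, 5, 5]
r6 m[wet→φ2] = [19, 11, 15]
r6 m[wet→φ4] = [26, 12, 17]
r6 m[wet→φ6] = [24, 14, 17]
r6 m[sun→φ3] = [9, 8, 5]
r6 m[sun→φ5] = [10, 21, 16]
r6 m[sun→φ7] = [9, 13, 13]
r6 m[fog→φ0] = [26, 14, 18]
r6 m[fog→φ1] = [16, 9, 12]
r6 m[fog→φ3] = [18, 5, 12]
r6 m[sprk→φ4] = [0, 0, 0]
r6 m[ice→φ6] = [0, 0, 0]
r6 m[cld→φ2] = [0, 0, 0]
r6 m[snow→φ5] = [0, 0, 0]
r7 m[φ0→wind] = [16, 14, 21]
r7 m[φ0→fog] = [4, 0, 3]
r7 m[φ1→wet] = [17, 9, 13]
r7 m[φ1→fog] = [14, 5, 9]
r7 m[φ2→wet] = [7, 3, 3]
r7 m[φ2→cld] = [14, 17, 18]
r7 m[φ3→sun] = [5, 13, 12]
r7 m[φ3→fog] = [12, 9, 9]
r7 m[φ4→wet] = [0, 2, 1]
r7 m[φ4→sprk] = [20, 14, 17]
r7 m[φ5→sun] = [4, 0, 1]
r7 m[φ5→snow] = [14, 16, 18]
r7 m[φ6→wet] = [2, 0, 1]
r7 m[φ6→ice] = [14, 18, 16]
r7 m[φ7→sun] = [5, 8, 4]
r7 m[wind→φ0] = [0, 0, 0]
r7 m[wet→φ1] = [9, 5, 5]
r7 m[wet→φ2] = [19, 11, 15]
r7 m[wet→φ4] = [26, 12, 17]
r7 m[wet→φ6] = [24, 14, 17]
r7 m[sun→φ3] = [9, 8, 5]
r7 m[sun→φ5] = [10, 21, 16]
r7 m[sun→φ7] = [9, 13, 13]
r7 m[fog→φ0] = [26, 14, 18]
r7 m[fog→φ1] = [16, 9, 12]
r7 m[fog→φ3] = [18, 5, 12]
r7 m[sprk→φ4] = [0, 0, 0]
r7 m[ice→φ6] = [0, 0, 0]
r7 m[cld→φ2] = [0, 0, 0]
r7 m[snow→φ5] = [0, 0, 0]
r8 m[φ0→wind] = [16, 14, 21]
r8 m[φ0→fog] = [4, 0, 3]
r8 m[φ1→wet] = [17, 9, 13]
r8 m[φ1→fog] = [14, 5, 9]
r8 m[φ2→wet] = [7, 3, 3]
r8 m[φ2→cld] = [14, 17, 18]
r8 m[φ3→sun] = [5, 13, 12]
r8 m[φ3→fog] = [12, 9, 9]
r8 m[φ4→wet] = [0, 2, 1]
r8 m[φ4→sprk] = [20, 14, 17]
r8 m[φ5→sun] = [4, 0, 1]
r8 m[φ5→snow] = [14, 16, 18]
r8 m[φ6→wet] = [2, 0, 1]
r8 m[φ6→ice] = [14, 18, 16]
r8 m[φ7→sun] = [5, 8, 4]
r8 m[wind→φ0] = [0, 0, 0]
r8 m[wet→φ1] = [9, 5, 5]
r8 m[wet→φ2] = [19, 11, 15]
r8 m[wet→φ4] = [26, 12, 17]
r8 m[wet→φ6] = [24, 14, 17]
r8 m[sun→φ3] = [9, 8, 5]
r8 m[sun→φ5] = [10, 21, 16]
r8 m[sun→φ7] = [9, 13, 13]
r8 m[fog→φ0] = [26, 14, 18]
r8 m[fog→φ1] = [16, 9, 12]
r8 m[fog→φ3] = [18, 5, 12]
r8 m[sprk→φ4] = [0, 0, 0]
r8 m[ice→φ6] = [0, 0, 0]
r8 m[cld→φ2] = [0, 0, 0]
r8 m[snow→φ5] = [0, 0, 0]
fixed point reached at round 8
b[ice] = ⊗ incoming = [14, 18, 16]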